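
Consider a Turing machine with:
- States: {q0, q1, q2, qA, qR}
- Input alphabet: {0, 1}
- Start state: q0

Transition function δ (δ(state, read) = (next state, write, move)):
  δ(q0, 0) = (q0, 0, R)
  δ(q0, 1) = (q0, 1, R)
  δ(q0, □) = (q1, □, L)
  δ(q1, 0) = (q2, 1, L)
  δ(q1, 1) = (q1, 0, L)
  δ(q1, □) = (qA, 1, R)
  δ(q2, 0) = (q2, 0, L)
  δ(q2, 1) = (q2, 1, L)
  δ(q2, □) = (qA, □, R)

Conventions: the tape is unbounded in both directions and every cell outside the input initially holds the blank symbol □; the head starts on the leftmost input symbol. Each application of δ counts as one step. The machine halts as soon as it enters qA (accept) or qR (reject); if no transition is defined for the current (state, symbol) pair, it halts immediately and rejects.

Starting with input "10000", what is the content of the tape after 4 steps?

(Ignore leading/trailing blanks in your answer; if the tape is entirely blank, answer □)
Step 0: [q0]10000 (head at position 0)
Step 1: δ(q0, 1) = (q0, 1, R)  ⊢  1[q0]0000 (head at position 1)
Step 2: δ(q0, 0) = (q0, 0, R)  ⊢  10[q0]000 (head at position 2)
Step 3: δ(q0, 0) = (q0, 0, R)  ⊢  100[q0]00 (head at position 3)
Step 4: δ(q0, 0) = (q0, 0, R)  ⊢  1000[q0]0 (head at position 4)
Tape after 4 steps (ignoring surrounding blanks): 10000

Final answer: Tape: 10000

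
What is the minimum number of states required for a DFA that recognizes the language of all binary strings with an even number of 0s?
Language: binary strings with an even number of 0s
Lower bound (Myhill–Nerode): the prefixes ε, 0 are pairwise distinguishable:
  ε vs 0: suffix ε distinguishes them (ε has zero 0s (accepted), 0 has one 0 (rejected))
So any DFA needs at least 2 states.
Upper bound: a DFA with 2 states exists (one state per class above).
Minimum states: 2

Final answer: 2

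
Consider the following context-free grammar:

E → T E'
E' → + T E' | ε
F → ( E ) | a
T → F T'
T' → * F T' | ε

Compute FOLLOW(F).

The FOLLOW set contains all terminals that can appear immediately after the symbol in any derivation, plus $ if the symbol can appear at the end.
Useful FIRST sets: FIRST(E') = {+, ε}, FIRST(T') = {*, ε} (both E' and T' are nullable).
FOLLOW(E): E is the start symbol → $; E appears in F → ( E ) followed by ')' → FOLLOW(E) = {), $}.
FOLLOW(E'): E' appears at the right end of E → T E' and of E' → + T E', so FOLLOW(E') ⊇ FOLLOW(E) (the second occurrence adds nothing new). FOLLOW(E') = {), $}.
FOLLOW(T): in E → T E' and E' → + T E', T is followed by E': add FIRST(E') minus ε = {+}; since E' is nullable, also add FOLLOW(E) and FOLLOW(E') = {), $}. FOLLOW(T) = {+, ), $}.
FOLLOW(T'): T' appears at the right end of T → F T' and of T' → * F T', so FOLLOW(T') = FOLLOW(T) = {+, ), $}.
FOLLOW(F): in T → F T' and T' → * F T', F is followed by T': add FIRST(T') minus ε = {*}; since T' is nullable, also add FOLLOW(T) and FOLLOW(T') = {+, ), $}. FOLLOW(F) = {*, +, ), $}.

Final answer: {$, ), *, +}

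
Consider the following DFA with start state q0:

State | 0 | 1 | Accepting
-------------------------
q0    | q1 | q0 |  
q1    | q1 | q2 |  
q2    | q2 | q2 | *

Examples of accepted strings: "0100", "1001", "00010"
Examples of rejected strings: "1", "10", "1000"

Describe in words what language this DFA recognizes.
binary strings containing '01' as a substring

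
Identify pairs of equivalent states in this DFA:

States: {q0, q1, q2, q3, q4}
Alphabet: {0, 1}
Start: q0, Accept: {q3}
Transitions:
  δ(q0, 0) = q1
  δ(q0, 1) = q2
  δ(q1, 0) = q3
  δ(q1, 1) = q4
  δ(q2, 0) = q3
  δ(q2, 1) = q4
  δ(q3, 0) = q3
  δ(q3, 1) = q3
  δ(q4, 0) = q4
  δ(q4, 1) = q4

Using the table-filling algorithm:
Round 0 – mark pairs where exactly one state is accepting: (q0,q3), (q1,q3), (q2,q3), (q3,q4)
Round 1 – newly marked: (q0,q1) [on 0: q1 vs q3, already marked]; (q0,q2) [on 0: q1 vs q3, already marked]; (q1,q4) [on 0: q3 vs q4, already marked]; (q2,q4) [on 0: q3 vs q4, already marked]
Round 2 – newly marked: (q0,q4) [on 0: q1 vs q4, already marked]
No further pairs can be marked.
(q1, q2) unmarked: δ(q1,0)=q3, δ(q2,0)=q3; δ(q1,1)=q4, δ(q2,1)=q4 → equivalent
Equivalent pairs: (q1, q2)

Final answer: Equivalent pairs: (q1, q2)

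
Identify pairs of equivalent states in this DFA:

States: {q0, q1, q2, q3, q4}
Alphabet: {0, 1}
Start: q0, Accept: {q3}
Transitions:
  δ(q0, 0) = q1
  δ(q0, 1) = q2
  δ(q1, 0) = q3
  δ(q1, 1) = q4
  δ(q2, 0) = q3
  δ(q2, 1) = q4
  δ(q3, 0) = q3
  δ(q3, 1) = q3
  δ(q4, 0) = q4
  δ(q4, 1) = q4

Using the table-filling algorithm:
Round 0 – mark pairs where exactly one state is accepting: (q0,q3), (q1,q3), (q2,q3), (q3,q4)
Round 1 – newly marked: (q0,q1) [on 0: q1 vs q3, already marked]; (q0,q2) [on 0: q1 vs q3, already marked]; (q1,q4) [on 0: q3 vs q4, already marked]; (q2,q4) [on 0: q3 vs q4, already marked]
Round 2 – newly marked: (q0,q4) [on 0: q1 vs q4, already marked]
No further pairs can be marked.
(q1, q2) unmarked: δ(q1,0)=q3, δ(q2,0)=q3; δ(q1,1)=q4, δ(q2,1)=q4 → equivalent
Equivalent pairs: (q1, q2)

Final answer: Equivalent pairs: (q1, q2)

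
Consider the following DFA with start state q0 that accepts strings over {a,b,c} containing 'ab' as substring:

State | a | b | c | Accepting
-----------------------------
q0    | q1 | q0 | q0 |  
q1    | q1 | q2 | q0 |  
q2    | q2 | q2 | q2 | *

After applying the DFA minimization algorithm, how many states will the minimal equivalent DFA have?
All 3 states are reachable from q0, so none can be removed as unreachable.
Table-filling: first mark every (accepting, non-accepting) pair as distinguishable (accepting: {q2}; non-accepting: {q0, q1}).
Round 1: (q0, q1) on 'b' go to q0 and q2, already distinguishable → mark.
Every pair of states is distinguishable, so the DFA is already minimal.
Equivalence classes: {q0}, {q1}, {q2} → 3 states.

Final answer: 3 states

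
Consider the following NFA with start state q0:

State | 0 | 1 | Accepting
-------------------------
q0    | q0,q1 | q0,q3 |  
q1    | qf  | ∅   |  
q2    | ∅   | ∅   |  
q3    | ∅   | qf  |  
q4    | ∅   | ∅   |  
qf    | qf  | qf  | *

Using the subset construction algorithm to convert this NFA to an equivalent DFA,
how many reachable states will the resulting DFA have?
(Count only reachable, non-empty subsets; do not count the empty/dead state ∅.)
Start subset: {q0}
{q0}: on 0 → {q0, q1}, on 1 → {q0, q3}
{q0, q1}: on 0 → {q0, q1, qf}, on 1 → {q0, q3}
{q0, q3}: on 0 → {q0, q1}, on 1 → {q0, q3, qf}
{q0, q1, qf}: on 0 → {q0, q1, qf}, on 1 → {q0, q3, qf}
{q0, q3, qf}: on 0 → {q0, q1, qf}, on 1 → {q0, q3, qf}
Reachable non-empty subsets: {q0}, {q0, q1}, {q0, q3}, {q0, q1, qf}, {q0, q3, qf} — 5 in total.

Final answer: 5 states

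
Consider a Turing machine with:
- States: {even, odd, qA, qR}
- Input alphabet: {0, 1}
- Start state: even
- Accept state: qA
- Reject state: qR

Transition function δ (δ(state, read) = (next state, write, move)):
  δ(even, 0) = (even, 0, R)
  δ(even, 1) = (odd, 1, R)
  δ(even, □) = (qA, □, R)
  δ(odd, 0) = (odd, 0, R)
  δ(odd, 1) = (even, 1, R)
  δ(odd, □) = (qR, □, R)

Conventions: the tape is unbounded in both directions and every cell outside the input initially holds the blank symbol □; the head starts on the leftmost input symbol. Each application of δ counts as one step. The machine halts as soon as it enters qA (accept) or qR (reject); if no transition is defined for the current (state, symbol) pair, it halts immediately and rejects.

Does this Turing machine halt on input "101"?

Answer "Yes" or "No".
Step 0: [even]101 (head at position 0)
Step 1: δ(even, 1) = (odd, 1, R)  ⊢  1[odd]01 (head at position 1)
Step 2: δ(odd, 0) = (odd, 0, R)  ⊢  10[odd]1 (head at position 2)
Step 3: δ(odd, 1) = (even, 1, R)  ⊢  101[even]□ (head at position 3)
Step 4: δ(even, □) = (qA, □, R)  ⊢  101□[qA]□ (head at position 4)
The machine is in qA, so it halts and accepts.
It halts after 4 steps.

Final answer: Yes - halts after 4 steps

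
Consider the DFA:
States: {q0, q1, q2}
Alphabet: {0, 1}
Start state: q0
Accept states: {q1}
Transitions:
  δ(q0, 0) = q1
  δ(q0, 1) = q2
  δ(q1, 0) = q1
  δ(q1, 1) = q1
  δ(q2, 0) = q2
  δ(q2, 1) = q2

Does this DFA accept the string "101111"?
Processing string "101111":
  q0 --1--> q2
  q2 --0--> q2
  q2 --1--> q2
  q2 --1--> q2
  q2 --1--> q2
  q2 --1--> q2
Final state: q2
Accept states: {q1}
q2 is not an accept state, so the string is rejected.

Final answer: No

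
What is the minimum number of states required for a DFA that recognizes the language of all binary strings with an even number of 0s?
Language: binary strings with an even number of 0s
Lower bound (Myhill–Nerode): the prefixes ε, 0 are pairwise distinguishable:
  ε vs 0: suffix ε distinguishes them (ε has zero 0s (accepted), 0 has one 0 (rejected))
So any DFA needs at least 2 states.
Upper bound: a DFA with 2 states exists (one state per class above).
Minimum states: 2

Final answer: 2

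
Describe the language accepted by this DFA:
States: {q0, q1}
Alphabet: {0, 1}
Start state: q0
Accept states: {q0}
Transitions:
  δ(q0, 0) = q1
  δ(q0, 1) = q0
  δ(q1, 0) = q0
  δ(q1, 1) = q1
Analyzing the DFA structure:
Start state: q0
Accept states: {q0}
Interpreting what each state remembers (checking against the transitions):
  q0: an even number of 0s has been read so far
  q1: an odd number of 0s has been read so far
  δ(q0, 0): in q0 (an even number of 0s has been read so far), after reading 0 we have: an odd number of 0s has been read so far → q1
  δ(q0, 1): in q0 (an even number of 0s has been read so far), after reading 1 we have: an even number of 0s has been read so far → q0
  δ(q1, 0): in q1 (an odd number of 0s has been read so far), after reading 0 we have: an even number of 0s has been read so far → q0
  δ(q1, 1): in q1 (an odd number of 0s has been read so far), after reading 1 we have: an odd number of 0s has been read so far → q1
A string is accepted iff it ends in {q0}, i.e. an even number of 0s has been read so far.
Language: All binary strings with an even number of 0s

Final answer: All binary strings with an even number of 0s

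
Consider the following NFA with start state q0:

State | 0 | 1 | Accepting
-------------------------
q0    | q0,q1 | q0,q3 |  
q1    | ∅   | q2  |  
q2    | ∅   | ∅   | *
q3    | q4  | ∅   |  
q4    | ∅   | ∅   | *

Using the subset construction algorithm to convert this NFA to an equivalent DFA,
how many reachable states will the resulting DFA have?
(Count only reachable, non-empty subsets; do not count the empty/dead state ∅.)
Start subset: {q0}
{q0}: on 0 → {q0, q1}, on 1 → {q0, q3}
{q0, q1}: on 0 → {q0, q1}, on 1 → {q0, q2, q3}
{q0, q3}: on 0 → {q0, q1, q4}, on 1 → {q0, q3}
{q0, q2, q3}: on 0 → {q0, q1, q4}, on 1 → {q0, q3}
{q0, q1, q4}: on 0 → {q0, q1}, on 1 → {q0, q2, q3}
Reachable non-empty subsets: {q0}, {q0, q1}, {q0, q3}, {q0, q2, q3}, {q0, q1, q4} — 5 in total.

Final answer: 5 states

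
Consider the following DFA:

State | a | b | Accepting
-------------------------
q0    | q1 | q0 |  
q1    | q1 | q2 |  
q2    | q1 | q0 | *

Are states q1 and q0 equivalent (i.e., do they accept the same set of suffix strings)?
Try the suffix "b".
From q1: q1 → q2 — accepting.
From q0: q0 → q0 — not accepting.
The two states disagree on this suffix, so they are not equivalent.

Final answer: No. Distinguishing string: "b" - accepted from q1 but not from q0.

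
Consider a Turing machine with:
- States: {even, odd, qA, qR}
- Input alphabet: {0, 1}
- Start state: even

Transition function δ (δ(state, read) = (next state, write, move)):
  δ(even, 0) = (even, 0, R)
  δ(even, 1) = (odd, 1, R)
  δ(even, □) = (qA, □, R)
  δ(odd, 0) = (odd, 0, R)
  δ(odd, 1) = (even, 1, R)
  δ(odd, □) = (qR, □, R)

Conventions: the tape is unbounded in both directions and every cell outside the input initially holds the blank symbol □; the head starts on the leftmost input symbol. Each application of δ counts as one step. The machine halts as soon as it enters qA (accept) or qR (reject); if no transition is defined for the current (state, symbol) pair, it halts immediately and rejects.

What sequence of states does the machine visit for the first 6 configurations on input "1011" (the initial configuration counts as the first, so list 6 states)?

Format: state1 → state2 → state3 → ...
Step 0: [even]1011 (head at position 0)
Step 1: δ(even, 1) = (odd, 1, R)  ⊢  1[odd]011 (head at position 1)
Step 2: δ(odd, 0) = (odd, 0, R)  ⊢  10[odd]11 (head at position 2)
Step 3: δ(odd, 1) = (even, 1, R)  ⊢  101[even]1 (head at position 3)
Step 4: δ(even, 1) = (odd, 1, R)  ⊢  1011[odd]□ (head at position 4)
Step 5: δ(odd, □) = (qR, □, R)  ⊢  1011□[qR]□ (head at position 5)
Reading off the states of these 6 configurations: even → odd → odd → even → odd → qR

Final answer: even → odd → odd → even → odd → qR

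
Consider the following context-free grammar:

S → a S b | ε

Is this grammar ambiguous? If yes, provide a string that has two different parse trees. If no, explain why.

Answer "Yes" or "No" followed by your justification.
At every step exactly one production applies: if the remaining string to generate is non-empty it starts with a and ends with b, forcing S → a S b; if it is empty, S → ε is forced. Hence each string a^n b^n has exactly one derivation (S → a S b applied n times, then S → ε) and one parse tree.

Final answer: No - the grammar is unambiguous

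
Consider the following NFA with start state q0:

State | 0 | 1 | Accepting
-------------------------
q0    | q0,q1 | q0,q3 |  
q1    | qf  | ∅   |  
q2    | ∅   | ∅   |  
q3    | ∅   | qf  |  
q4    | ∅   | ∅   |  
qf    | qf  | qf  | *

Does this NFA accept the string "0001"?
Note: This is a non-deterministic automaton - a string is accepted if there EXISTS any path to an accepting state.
Track the set of states the NFA could be in: start {q0}
Read '0': {q0} → {q0, q1}
Read '0': {q0, q1} → {q0, q1, qf}
Read '0': {q0, q1, qf} → {q0, q1, qf}
Read '1': {q0, q1, qf} → {q0, q3, qf}
Final set {q0, q3, qf} contains accepting state(s) {qf} → accepted.

Final answer: Yes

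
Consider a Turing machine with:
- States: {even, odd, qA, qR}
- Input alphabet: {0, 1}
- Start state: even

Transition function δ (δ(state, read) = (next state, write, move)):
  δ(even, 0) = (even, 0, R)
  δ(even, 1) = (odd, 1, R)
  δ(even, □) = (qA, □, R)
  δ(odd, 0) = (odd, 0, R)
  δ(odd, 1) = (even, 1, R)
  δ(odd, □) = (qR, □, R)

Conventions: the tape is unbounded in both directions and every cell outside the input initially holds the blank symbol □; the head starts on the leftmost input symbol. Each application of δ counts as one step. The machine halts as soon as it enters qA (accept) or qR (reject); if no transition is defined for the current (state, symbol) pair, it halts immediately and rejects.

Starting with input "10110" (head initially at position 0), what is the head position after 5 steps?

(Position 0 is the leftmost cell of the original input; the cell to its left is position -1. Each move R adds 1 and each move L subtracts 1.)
Step 0: [even]10110 (head at position 0)
Step 1: δ(even, 1) = (odd, 1, R)  ⊢  1[odd]0110 (head at position 1)
Step 2: δ(odd, 0) = (odd, 0, R)  ⊢  10[odd]110 (head at position 2)
Step 3: δ(odd, 1) = (even, 1, R)  ⊢  101[even]10 (head at position 3)
Step 4: δ(even, 1) = (odd, 1, R)  ⊢  1011[odd]0 (head at position 4)
Step 5: δ(odd, 0) = (odd, 0, R)  ⊢  10110[odd]□ (head at position 5)
Head position after 5 steps: 5

Final answer: Position 5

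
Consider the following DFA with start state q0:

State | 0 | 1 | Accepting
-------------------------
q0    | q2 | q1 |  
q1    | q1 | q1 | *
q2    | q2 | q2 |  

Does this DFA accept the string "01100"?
Start in q0.
Read '0': q0 → q2
Read '1': q2 → q2
Read '1': q2 → q2
Read '0': q2 → q2
Read '0': q2 → q2
Final state q2 is not accepting, so the string is rejected.

Final answer: No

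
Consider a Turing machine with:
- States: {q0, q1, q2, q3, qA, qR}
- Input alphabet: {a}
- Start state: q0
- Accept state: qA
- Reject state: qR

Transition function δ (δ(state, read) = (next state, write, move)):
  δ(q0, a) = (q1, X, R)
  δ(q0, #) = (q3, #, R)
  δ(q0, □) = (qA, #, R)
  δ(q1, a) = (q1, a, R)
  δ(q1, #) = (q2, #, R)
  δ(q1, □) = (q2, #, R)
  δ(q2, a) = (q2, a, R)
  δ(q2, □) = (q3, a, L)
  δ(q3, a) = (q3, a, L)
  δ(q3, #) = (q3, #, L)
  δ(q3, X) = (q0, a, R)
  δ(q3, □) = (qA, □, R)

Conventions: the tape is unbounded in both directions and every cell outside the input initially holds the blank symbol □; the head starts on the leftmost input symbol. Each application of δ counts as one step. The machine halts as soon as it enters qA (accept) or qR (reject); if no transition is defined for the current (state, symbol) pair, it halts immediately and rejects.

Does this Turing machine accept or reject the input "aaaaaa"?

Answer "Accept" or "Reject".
Trace (configuration after each step, as tape_left[state]tape_right with head position):
Step 0: [q0]aaaaaa (head at position 0)
Step 1: X[q1]aaaaa (head 1)
Step 2: Xa[q1]aaaa (head 2)
Step 3: Xaa[q1]aaa (head 3)
Step 4: Xaaa[q1]aa (head 4)
Step 5: Xaaaa[q1]a (head 5)
Step 6: Xaaaaa[q1]□ (head 6)
Step 7: Xaaaaa#[q2]□ (head 7)
Step 8: Xaaaaa[q3]#a (head 6)
Step 9: Xaaaa[q3]a#a (head 5)
Step 10: Xaaa[q3]aa#a (head 4)
Step 11: Xaa[q3]aaa#a (head 3)
Step 12: Xa[q3]aaaa#a (head 2)
Step 13: X[q3]aaaaa#a (head 1)
Step 14: [q3]Xaaaaa#a (head 0)
Step 15: a[q0]aaaaa#a (head 1)
Step 16: aX[q1]aaaa#a (head 2)
Step 17: aXa[q1]aaa#a (head 3)
Step 18: aXaa[q1]aa#a (head 4)
Step 19: aXaaa[q1]a#a (head 5)
Step 20: aXaaaa[q1]#a (head 6)
Step 21: aXaaaa#[q2]a (head 7)
Step 22: aXaaaa#a[q2]□ (head 8)
Step 23: aXaaaa#[q3]aa (head 7)
Step 24: aXaaaa[q3]#aa (head 6)
Step 25: aXaaa[q3]a#aa (head 5)
Step 26: aXaa[q3]aa#aa (head 4)
Step 27: aXa[q3]aaa#aa (head 3)
Step 28: aX[q3]aaaa#aa (head 2)
Step 29: a[q3]Xaaaa#aa (head 1)
Step 30: aa[q0]aaaa#aa (head 2)
Step 31: aaX[q1]aaa#aa (head 3)
Step 32: aaXa[q1]aa#aa (head 4)
Step 33: aaXaa[q1]a#aa (head 5)
Step 34: aaXaaa[q1]#aa (head 6)
Step 35: aaXaaa#[q2]aa (head 7)
Step 36: aaXaaa#a[q2]a (head 8)
Step 37: aaXaaa#aa[q2]□ (head 9)
Step 38: aaXaaa#a[q3]aa (head 8)
Step 39: aaXaaa#[q3]aaa (head 7)
Step 40: aaXaaa[q3]#aaa (head 6)
Step 41: aaXaa[q3]a#aaa (head 5)
Step 42: aaXa[q3]aa#aaa (head 4)
Step 43: aaX[q3]aaa#aaa (head 3)
Step 44: aa[q3]Xaaa#aaa (head 2)
Step 45: aaa[q0]aaa#aaa (head 3)
Step 46: aaaX[q1]aa#aaa (head 4)
Step 47: aaaXa[q1]a#aaa (head 5)
Step 48: aaaXaa[q1]#aaa (head 6)
Step 49: aaaXaa#[q2]aaa (head 7)
Step 50: aaaXaa#a[q2]aa (head 8)
Step 51: aaaXaa#aa[q2]a (head 9)
Step 52: aaaXaa#aaa[q2]□ (head 10)
Step 53: aaaXaa#aa[q3]aa (head 9)
Step 54: aaaXaa#a[q3]aaa (head 8)
Step 55: aaaXaa#[q3]aaaa (head 7)
Step 56: aaaXaa[q3]#aaaa (head 6)
Step 57: aaaXa[q3]a#aaaa (head 5)
Step 58: aaaX[q3]aa#aaaa (head 4)
Step 59: aaa[q3]Xaa#aaaa (head 3)
Step 60: aaaa[q0]aa#aaaa (head 4)
Step 61: aaaaX[q1]a#aaaa (head 5)
Step 62: aaaaXa[q1]#aaaa (head 6)
Step 63: aaaaXa#[q2]aaaa (head 7)
Step 64: aaaaXa#a[q2]aaa (head 8)
Step 65: aaaaXa#aa[q2]aa (head 9)
Step 66: aaaaXa#aaa[q2]a (head 10)
Step 67: aaaaXa#aaaa[q2]□ (head 11)
Step 68: aaaaXa#aaa[q3]aa (head 10)
Step 69: aaaaXa#aa[q3]aaa (head 9)
Step 70: aaaaXa#a[q3]aaaa (head 8)
Step 71: aaaaXa#[q3]aaaaa (head 7)
Step 72: aaaaXa[q3]#aaaaa (head 6)
Step 73: aaaaX[q3]a#aaaaa (head 5)
Step 74: aaaa[q3]Xa#aaaaa (head 4)
Step 75: aaaaa[q0]a#aaaaa (head 5)
Step 76: aaaaaX[q1]#aaaaa (head 6)
Step 77: aaaaaX#[q2]aaaaa (head 7)
Step 78: aaaaaX#a[q2]aaaa (head 8)
Step 79: aaaaaX#aa[q2]aaa (head 9)
Step 80: aaaaaX#aaa[q2]aa (head 10)
Step 81: aaaaaX#aaaa[q2]a (head 11)
Step 82: aaaaaX#aaaaa[q2]□ (head 12)
Step 83: aaaaaX#aaaa[q3]aa (head 11)
Step 84: aaaaaX#aaa[q3]aaa (head 10)
Step 85: aaaaaX#aa[q3]aaaa (head 9)
Step 86: aaaaaX#a[q3]aaaaa (head 8)
Step 87: aaaaaX#[q3]aaaaaa (head 7)
Step 88: aaaaaX[q3]#aaaaaa (head 6)
Step 89: aaaaa[q3]X#aaaaaa (head 5)
Step 90: aaaaaa[q0]#aaaaaa (head 6)
Step 91: aaaaaa#[q3]aaaaaa (head 7)
Step 92: aaaaaa[q3]#aaaaaa (head 6)
Step 93: aaaaa[q3]a#aaaaaa (head 5)
Step 94: aaaa[q3]aa#aaaaaa (head 4)
Step 95: aaa[q3]aaa#aaaaaa (head 3)
Step 96: aa[q3]aaaa#aaaaaa (head 2)
Step 97: a[q3]aaaaa#aaaaaa (head 1)
Step 98: [q3]aaaaaa#aaaaaa (head 0)
Step 99: [q3]□aaaaaa#aaaaaa (head -1)
Step 100: □[qA]aaaaaa#aaaaaa (head 0)
The machine is in qA, so it halts and accepts.

Final answer: Accept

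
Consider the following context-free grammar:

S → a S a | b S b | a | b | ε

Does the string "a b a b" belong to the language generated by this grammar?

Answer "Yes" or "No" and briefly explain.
Every production places the same symbol at both ends (or yields a single symbol / ε), so every derived string is a palindrome. a b a b reversed is b a b a ≠ a b a b, so it is not a palindrome and cannot be derived (already the first step fails: the string starts with a but ends with b, so neither S → a S a nor S → b S b fits).

Final answer: No - no valid derivation exists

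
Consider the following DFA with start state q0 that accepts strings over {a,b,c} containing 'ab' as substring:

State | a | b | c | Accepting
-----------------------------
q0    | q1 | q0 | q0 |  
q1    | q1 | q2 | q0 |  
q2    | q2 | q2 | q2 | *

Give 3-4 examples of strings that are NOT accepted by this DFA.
Any strings that end in a non-accepting state work; for example:
"bcb": q0 → q0 → q0 → q0; q0 is not accepting → rejected
"bcc": q0 → q0 → q0 → q0; q0 is not accepting → rejected
"bacb": q0 → q0 → q1 → q0 → q0; q0 is not accepting → rejected
"cccc": q0 → q0 → q0 → q0 → q0; q0 is not accepting → rejected

Final answer: "bcb", "bcc", "bacb", "cccc"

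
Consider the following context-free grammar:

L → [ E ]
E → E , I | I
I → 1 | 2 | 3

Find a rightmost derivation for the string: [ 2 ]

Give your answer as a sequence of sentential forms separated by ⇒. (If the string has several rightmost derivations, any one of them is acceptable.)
Start with L.
Step 1: the rightmost non-terminal is L; apply L → [ E ]:  [ E ]
Step 2: the rightmost non-terminal is E; apply E → I:  [ I ]
Step 3: the rightmost non-terminal is I; apply I → 2:  [ 2 ]

Final answer: L ⇒ [ E ] ⇒ [ I ] ⇒ [ 2 ]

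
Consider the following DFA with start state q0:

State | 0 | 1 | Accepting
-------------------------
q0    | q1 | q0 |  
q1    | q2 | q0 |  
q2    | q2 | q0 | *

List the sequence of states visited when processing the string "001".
q0 → q1 → q2 → q0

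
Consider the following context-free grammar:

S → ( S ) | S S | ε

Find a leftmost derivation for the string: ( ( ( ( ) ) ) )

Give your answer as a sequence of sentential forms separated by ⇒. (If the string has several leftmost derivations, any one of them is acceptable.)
Start with S.
Step 1: the leftmost non-terminal is S; apply S → ( S ):  ( S )
Step 2: the leftmost non-terminal is S; apply S → ( S ):  ( ( S ) )
Step 3: the leftmost non-terminal is S; apply S → ( S ):  ( ( ( S ) ) )
Step 4: the leftmost non-terminal is S; apply S → ( S ):  ( ( ( ( S ) ) ) )
Step 5: the leftmost non-terminal is S; apply S → ε:  ( ( ( ( ) ) ) )

Final answer: S ⇒ ( S ) ⇒ ( ( S ) ) ⇒ ( ( ( S ) ) ) ⇒ ( ( ( ( S ) ) ) ) ⇒ ( ( ( ( ) ) ) )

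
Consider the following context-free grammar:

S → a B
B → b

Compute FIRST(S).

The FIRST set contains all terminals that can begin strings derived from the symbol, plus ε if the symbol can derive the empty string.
S has the single production S → a B, whose right-hand side begins with the terminal a. So FIRST(S) = {a}.

Final answer: {a}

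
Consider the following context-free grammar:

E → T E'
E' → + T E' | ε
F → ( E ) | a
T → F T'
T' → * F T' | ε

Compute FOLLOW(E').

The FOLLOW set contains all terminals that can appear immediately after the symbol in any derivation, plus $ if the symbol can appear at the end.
Useful FIRST sets: FIRST(E') = {+, ε}, FIRST(T') = {*, ε} (both E' and T' are nullable).
FOLLOW(E): E is the start symbol → $; E appears in F → ( E ) followed by ')' → FOLLOW(E) = {), $}.
FOLLOW(E'): E' appears at the right end of E → T E' and of E' → + T E', so FOLLOW(E') ⊇ FOLLOW(E) (the second occurrence adds nothing new). FOLLOW(E') = {), $}.

Final answer: {$, )}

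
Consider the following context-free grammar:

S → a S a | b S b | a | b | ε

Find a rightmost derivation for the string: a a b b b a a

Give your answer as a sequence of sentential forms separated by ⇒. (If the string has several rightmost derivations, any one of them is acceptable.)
Start with S.
Step 1: the rightmost non-terminal is S; apply S → a S a:  a S a
Step 2: the rightmost non-terminal is S; apply S → a S a:  a a S a a
Step 3: the rightmost non-terminal is S; apply S → b S b:  a a b S b a a
Step 4: the rightmost non-terminal is S; apply S → b:  a a b b b a a

Final answer: S ⇒ a S a ⇒ a a S a a ⇒ a a b S b a a ⇒ a a b b b a a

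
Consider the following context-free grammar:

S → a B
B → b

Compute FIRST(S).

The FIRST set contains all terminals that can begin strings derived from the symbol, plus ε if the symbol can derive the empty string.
S has the single production S → a B, whose right-hand side begins with the terminal a. So FIRST(S) = {a}.

Final answer: {a}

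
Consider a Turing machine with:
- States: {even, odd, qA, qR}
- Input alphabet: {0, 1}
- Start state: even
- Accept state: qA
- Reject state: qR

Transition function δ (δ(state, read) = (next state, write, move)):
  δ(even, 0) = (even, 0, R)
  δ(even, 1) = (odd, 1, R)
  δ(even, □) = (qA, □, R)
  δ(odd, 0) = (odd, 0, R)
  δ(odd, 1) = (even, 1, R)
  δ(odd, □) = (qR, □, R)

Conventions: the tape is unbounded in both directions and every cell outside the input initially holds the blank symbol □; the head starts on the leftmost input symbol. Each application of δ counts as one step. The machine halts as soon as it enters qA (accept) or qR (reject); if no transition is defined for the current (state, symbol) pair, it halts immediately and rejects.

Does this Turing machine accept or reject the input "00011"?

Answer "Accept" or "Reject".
Step 0: [even]00011 (head at position 0)
Step 1: δ(even, 0) = (even, 0, R)  ⊢  0[even]0011 (head at position 1)
Step 2: δ(even, 0) = (even, 0, R)  ⊢  00[even]011 (head at position 2)
Step 3: δ(even, 0) = (even, 0, R)  ⊢  000[even]11 (head at position 3)
Step 4: δ(even, 1) = (odd, 1, R)  ⊢  0001[odd]1 (head at position 4)
Step 5: δ(odd, 1) = (even, 1, R)  ⊢  00011[even]□ (head at position 5)
Step 6: δ(even, □) = (qA, □, R)  ⊢  00011□[qA]□ (head at position 6)
The machine is in qA, so it halts and accepts.

Final answer: Accept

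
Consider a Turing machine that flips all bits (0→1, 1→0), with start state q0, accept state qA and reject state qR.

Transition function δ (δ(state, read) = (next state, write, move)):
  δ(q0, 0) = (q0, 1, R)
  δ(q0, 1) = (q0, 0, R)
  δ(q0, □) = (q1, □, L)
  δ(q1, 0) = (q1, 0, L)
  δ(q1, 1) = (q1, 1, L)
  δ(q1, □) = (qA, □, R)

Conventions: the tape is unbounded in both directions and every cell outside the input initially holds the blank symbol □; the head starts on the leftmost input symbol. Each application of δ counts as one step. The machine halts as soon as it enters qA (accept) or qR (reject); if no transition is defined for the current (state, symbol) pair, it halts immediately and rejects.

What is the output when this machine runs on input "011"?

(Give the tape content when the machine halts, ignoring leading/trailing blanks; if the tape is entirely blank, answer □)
Step 0: [q0]011 (head at position 0)
Step 1: δ(q0, 0) = (q0, 1, R)  ⊢  1[q0]11 (head at position 1)
Step 2: δ(q0, 1) = (q0, 0, R)  ⊢  10[q0]1 (head at position 2)
Step 3: δ(q0, 1) = (q0, 0, R)  ⊢  100[q0]□ (head at position 3)
Step 4: δ(q0, □) = (q1, □, L)  ⊢  10[q1]0□ (head at position 2)
Step 5: δ(q1, 0) = (q1, 0, L)  ⊢  1[q1]00□ (head at position 1)
Step 6: δ(q1, 0) = (q1, 0, L)  ⊢  [q1]100□ (head at position 0)
Step 7: δ(q1, 1) = (q1, 1, L)  ⊢  [q1]□100□ (head at position -1)
Step 8: δ(q1, □) = (qA, □, R)  ⊢  □[qA]100□ (head at position 0)
The machine is in qA, so it halts and accepts.
Tape content when halted (ignoring surrounding blanks): 100

Final answer: Output: 100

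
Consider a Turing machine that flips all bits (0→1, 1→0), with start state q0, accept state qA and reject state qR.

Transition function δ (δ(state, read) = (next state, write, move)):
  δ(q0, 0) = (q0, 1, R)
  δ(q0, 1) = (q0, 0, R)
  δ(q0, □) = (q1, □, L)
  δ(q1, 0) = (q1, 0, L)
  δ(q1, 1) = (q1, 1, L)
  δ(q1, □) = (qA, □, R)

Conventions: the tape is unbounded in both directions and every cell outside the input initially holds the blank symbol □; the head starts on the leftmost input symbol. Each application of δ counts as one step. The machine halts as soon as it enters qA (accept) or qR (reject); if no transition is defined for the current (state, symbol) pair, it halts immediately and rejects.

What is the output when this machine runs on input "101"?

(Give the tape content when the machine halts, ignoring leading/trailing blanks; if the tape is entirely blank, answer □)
Step 0: [q0]101 (head at position 0)
Step 1: δ(q0, 1) = (q0, 0, R)  ⊢  0[q0]01 (head at position 1)
Step 2: δ(q0, 0) = (q0, 1, R)  ⊢  01[q0]1 (head at position 2)
Step 3: δ(q0, 1) = (q0, 0, R)  ⊢  010[q0]□ (head at position 3)
Step 4: δ(q0, □) = (q1, □, L)  ⊢  01[q1]0□ (head at position 2)
Step 5: δ(q1, 0) = (q1, 0, L)  ⊢  0[q1]10□ (head at position 1)
Step 6: δ(q1, 1) = (q1, 1, L)  ⊢  [q1]010□ (head at position 0)
Step 7: δ(q1, 0) = (q1, 0, L)  ⊢  [q1]□010□ (head at position -1)
Step 8: δ(q1, □) = (qA, □, R)  ⊢  □[qA]010□ (head at position 0)
The machine is in qA, so it halts and accepts.
Tape content when halted (ignoring surrounding blanks): 010

Final answer: Output: 010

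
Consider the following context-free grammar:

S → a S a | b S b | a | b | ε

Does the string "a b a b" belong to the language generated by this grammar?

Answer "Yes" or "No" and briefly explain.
Every production places the same symbol at both ends (or yields a single symbol / ε), so every derived string is a palindrome. a b a b reversed is b a b a ≠ a b a b, so it is not a palindrome and cannot be derived (already the first step fails: the string starts with a but ends with b, so neither S → a S a nor S → b S b fits).

Final answer: No - no valid derivation exists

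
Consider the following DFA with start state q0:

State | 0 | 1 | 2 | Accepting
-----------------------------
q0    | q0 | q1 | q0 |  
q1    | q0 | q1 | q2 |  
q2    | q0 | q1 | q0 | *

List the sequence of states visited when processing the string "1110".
q0 → q1 → q1 → q1 → q0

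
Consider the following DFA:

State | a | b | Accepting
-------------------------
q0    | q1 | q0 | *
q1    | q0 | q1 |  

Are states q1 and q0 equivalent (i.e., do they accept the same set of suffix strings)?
Try the suffix ε (the empty string).
From q1: q1 — not accepting.
From q0: q0 — accepting.
The two states disagree on this suffix, so they are not equivalent.

Final answer: No. Distinguishing string: ε (the empty string) - accepted from q0 but not from q1.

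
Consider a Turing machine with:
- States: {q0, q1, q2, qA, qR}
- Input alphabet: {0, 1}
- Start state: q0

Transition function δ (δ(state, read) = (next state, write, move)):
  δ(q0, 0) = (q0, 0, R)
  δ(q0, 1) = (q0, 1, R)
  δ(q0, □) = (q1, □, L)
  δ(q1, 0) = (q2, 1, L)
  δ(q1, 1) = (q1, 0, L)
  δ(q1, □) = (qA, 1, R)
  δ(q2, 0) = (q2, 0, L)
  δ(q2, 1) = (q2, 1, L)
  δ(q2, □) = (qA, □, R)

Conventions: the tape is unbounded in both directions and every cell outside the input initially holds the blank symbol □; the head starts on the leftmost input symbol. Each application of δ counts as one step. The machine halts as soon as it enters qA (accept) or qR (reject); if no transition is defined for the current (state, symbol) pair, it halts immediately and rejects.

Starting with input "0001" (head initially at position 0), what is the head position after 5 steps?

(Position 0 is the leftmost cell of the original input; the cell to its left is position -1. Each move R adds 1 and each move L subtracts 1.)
Step 0: [q0]0001 (head at position 0)
Step 1: δ(q0, 0) = (q0, 0, R)  ⊢  0[q0]001 (head at position 1)
Step 2: δ(q0, 0) = (q0, 0, R)  ⊢  00[q0]01 (head at position 2)
Step 3: δ(q0, 0) = (q0, 0, R)  ⊢  000[q0]1 (head at position 3)
Step 4: δ(q0, 1) = (q0, 1, R)  ⊢  0001[q0]□ (head at position 4)
Step 5: δ(q0, □) = (q1, □, L)  ⊢  000[q1]1□ (head at position 3)
Head position after 5 steps: 3

Final answer: Position 3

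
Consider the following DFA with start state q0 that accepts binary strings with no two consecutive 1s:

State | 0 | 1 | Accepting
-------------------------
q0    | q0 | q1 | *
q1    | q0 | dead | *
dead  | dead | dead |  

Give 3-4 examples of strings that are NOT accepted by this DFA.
Any strings that end in a non-accepting state work; for example:
"0011": q0 → q0 → q0 → q1 → dead; dead is not accepting → rejected
"0110": q0 → q0 → q1 → dead → dead; dead is not accepting → rejected
"0111": q0 → q0 → q1 → dead → dead; dead is not accepting → rejected
"1011": q0 → q1 → q0 → q1 → dead; dead is not accepting → rejected

Final answer: "0011", "0110", "0111", "1011"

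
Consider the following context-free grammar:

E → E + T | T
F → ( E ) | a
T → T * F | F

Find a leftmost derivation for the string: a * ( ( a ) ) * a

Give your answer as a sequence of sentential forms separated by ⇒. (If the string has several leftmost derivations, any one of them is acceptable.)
Start with E.
Step 1: the leftmost non-terminal is E; apply E → T:  T
Step 2: the leftmost non-terminal is T; apply T → T * F:  T * F
Step 3: the leftmost non-terminal is T; apply T → T * F:  T * F * F
Step 4: the leftmost non-terminal is T; apply T → F:  F * F * F
Step 5: the leftmost non-terminal is F; apply F → a:  a * F * F
Step 6: the leftmost non-terminal is F; apply F → ( E ):  a * ( E ) * F
Step 7: the leftmost non-terminal is E; apply E → T:  a * ( T ) * F
Step 8: the leftmost non-terminal is T; apply T → F:  a * ( F ) * F
Step 9: the leftmost non-terminal is F; apply F → ( E ):  a * ( ( E ) ) * F
Step 10: the leftmost non-terminal is E; apply E → T:  a * ( ( T ) ) * F
Step 11: the leftmost non-terminal is T; apply T → F:  a * ( ( F ) ) * F
Step 12: the leftmost non-terminal is F; apply F → a:  a * ( ( a ) ) * F
Step 13: the leftmost non-terminal is F; apply F → a:  a * ( ( a ) ) * a

Final answer: E ⇒ T ⇒ T * F ⇒ T * F * F ⇒ F * F * F ⇒ a * F * F ⇒ a * ( E ) * F ⇒ a * ( T ) * F ⇒ a * ( F ) * F ⇒ a * ( ( E ) ) * F ⇒ a * ( ( T ) ) * F ⇒ a * ( ( F ) ) * F ⇒ a * ( ( a ) ) * F ⇒ a * ( ( a ) ) * a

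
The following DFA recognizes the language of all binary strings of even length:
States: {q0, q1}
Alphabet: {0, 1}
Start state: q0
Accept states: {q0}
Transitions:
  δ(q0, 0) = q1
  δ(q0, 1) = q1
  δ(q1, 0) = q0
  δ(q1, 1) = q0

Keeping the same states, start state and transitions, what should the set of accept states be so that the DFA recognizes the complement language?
The DFA is complete (every state has a transition on every symbol), so the complement
is recognized by the same DFA with accepting and non-accepting states swapped.
Original accept states: {q0}
Complement accept states = All states - Original accept states
= {q0, q1} - {q0}
= {q1}
Complement language: strings of ODD length

Final answer: {q1}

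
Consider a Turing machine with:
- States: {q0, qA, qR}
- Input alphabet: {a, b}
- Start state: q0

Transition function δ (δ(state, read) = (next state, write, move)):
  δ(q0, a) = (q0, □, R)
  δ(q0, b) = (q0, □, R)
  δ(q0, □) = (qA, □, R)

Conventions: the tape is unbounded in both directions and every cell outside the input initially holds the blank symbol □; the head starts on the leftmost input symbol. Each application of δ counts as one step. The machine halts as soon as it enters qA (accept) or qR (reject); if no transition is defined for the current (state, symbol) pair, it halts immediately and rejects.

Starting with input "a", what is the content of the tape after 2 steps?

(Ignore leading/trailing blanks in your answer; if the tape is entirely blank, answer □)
Step 0: [q0]a (head at position 0)
Step 1: δ(q0, a) = (q0, □, R)  ⊢  □[q0]□ (head at position 1)
Step 2: δ(q0, □) = (qA, □, R)  ⊢  □□[qA]□ (head at position 2)
Tape after 2 steps (ignoring surrounding blanks): □

Final answer: Tape: □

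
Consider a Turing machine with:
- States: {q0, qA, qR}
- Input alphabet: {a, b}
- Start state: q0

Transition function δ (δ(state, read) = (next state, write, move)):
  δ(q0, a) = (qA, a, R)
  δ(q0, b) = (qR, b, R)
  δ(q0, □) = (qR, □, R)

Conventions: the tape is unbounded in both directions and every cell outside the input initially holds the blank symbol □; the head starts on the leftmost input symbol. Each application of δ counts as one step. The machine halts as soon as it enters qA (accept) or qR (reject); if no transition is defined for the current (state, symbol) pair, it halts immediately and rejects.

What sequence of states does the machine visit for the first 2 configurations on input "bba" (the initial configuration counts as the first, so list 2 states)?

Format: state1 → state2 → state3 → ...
Step 0: [q0]bba (head at position 0)
Step 1: δ(q0, b) = (qR, b, R)  ⊢  b[qR]ba (head at position 1)
Reading off the states of these 2 configurations: q0 → qR

Final answer: q0 → qR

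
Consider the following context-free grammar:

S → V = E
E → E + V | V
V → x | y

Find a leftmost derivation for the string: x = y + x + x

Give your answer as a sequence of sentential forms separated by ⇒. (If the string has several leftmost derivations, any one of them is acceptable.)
Start with S.
Step 1: the leftmost non-terminal is S; apply S → V = E:  V = E
Step 2: the leftmost non-terminal is V; apply V → x:  x = E
Step 3: the leftmost non-terminal is E; apply E → E + V:  x = E + V
Step 4: the leftmost non-terminal is E; apply E → E + V:  x = E + V + V
Step 5: the leftmost non-terminal is E; apply E → V:  x = V + V + V
Step 6: the leftmost non-terminal is V; apply V → y:  x = y + V + V
Step 7: the leftmost non-terminal is V; apply V → x:  x = y + x + V
Step 8: the leftmost non-terminal is V; apply V → x:  x = y + x + x

Final answer: S ⇒ V = E ⇒ x = E ⇒ x = E + V ⇒ x = E + V + V ⇒ x = V + V + V ⇒ x = y + V + V ⇒ x = y + x + V ⇒ x = y + x + x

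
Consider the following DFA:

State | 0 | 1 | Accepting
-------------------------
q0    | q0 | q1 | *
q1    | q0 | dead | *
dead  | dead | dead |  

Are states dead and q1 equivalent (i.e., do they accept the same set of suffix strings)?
Try the suffix ε (the empty string).
From dead: dead — not accepting.
From q1: q1 — accepting.
The two states disagree on this suffix, so they are not equivalent.

Final answer: No. Distinguishing string: ε (the empty string) - accepted from q1 but not from dead.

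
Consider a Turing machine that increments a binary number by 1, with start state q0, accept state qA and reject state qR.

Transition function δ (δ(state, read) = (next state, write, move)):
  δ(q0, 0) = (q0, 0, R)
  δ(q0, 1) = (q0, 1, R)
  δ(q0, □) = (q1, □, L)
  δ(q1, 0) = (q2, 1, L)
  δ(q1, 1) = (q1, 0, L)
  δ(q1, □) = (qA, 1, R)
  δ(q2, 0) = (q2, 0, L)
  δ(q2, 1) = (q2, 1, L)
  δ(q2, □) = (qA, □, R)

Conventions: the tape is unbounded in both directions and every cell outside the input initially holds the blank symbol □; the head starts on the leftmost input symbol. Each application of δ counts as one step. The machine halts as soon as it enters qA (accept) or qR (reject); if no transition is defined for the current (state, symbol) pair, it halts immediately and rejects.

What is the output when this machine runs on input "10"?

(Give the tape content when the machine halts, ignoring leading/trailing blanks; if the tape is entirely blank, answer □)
Step 0: [q0]10 (head at position 0)
Step 1: δ(q0, 1) = (q0, 1, R)  ⊢  1[q0]0 (head at position 1)
Step 2: δ(q0, 0) = (q0, 0, R)  ⊢  10[q0]□ (head at position 2)
Step 3: δ(q0, □) = (q1, □, L)  ⊢  1[q1]0□ (head at position 1)
Step 4: δ(q1, 0) = (q2, 1, L)  ⊢  [q2]11□ (head at position 0)
Step 5: δ(q2, 1) = (q2, 1, L)  ⊢  [q2]□11□ (head at position -1)
Step 6: δ(q2, □) = (qA, □, R)  ⊢  □[qA]11□ (head at position 0)
The machine is in qA, so it halts and accepts.
Tape content when halted (ignoring surrounding blanks): 11

Final answer: Output: 11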